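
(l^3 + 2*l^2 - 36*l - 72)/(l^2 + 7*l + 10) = (l^2 - 36)/(l + 5)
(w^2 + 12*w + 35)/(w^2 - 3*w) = (w^2 + 12*w + 35)/(w*(w - 3))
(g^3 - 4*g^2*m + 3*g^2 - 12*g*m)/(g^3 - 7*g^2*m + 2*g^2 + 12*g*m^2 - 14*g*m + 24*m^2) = g*(g + 3)/(g^2 - 3*g*m + 2*g - 6*m)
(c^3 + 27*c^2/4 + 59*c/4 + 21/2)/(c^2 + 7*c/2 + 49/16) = 4*(c^2 + 5*c + 6)/(4*c + 7)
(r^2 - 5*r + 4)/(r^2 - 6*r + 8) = (r - 1)/(r - 2)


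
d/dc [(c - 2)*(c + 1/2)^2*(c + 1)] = 4*c^3 - 11*c/2 - 9/4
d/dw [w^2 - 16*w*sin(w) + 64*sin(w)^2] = -16*w*cos(w) + 2*w - 16*sin(w) + 64*sin(2*w)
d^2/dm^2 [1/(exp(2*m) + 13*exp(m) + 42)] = (2*(2*exp(m) + 13)^2*exp(m) - (4*exp(m) + 13)*(exp(2*m) + 13*exp(m) + 42))*exp(m)/(exp(2*m) + 13*exp(m) + 42)^3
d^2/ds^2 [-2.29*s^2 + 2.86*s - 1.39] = -4.58000000000000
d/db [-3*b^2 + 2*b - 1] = 2 - 6*b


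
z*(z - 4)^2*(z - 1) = z^4 - 9*z^3 + 24*z^2 - 16*z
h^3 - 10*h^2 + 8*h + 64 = (h - 8)*(h - 4)*(h + 2)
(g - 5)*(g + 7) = g^2 + 2*g - 35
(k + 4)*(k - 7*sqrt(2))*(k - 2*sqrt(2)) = k^3 - 9*sqrt(2)*k^2 + 4*k^2 - 36*sqrt(2)*k + 28*k + 112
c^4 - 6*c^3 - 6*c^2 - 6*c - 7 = (c - 7)*(c + I)*(-I*c - I)*(I*c + 1)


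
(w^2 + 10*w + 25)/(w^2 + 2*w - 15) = (w + 5)/(w - 3)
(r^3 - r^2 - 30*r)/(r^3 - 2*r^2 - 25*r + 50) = r*(r - 6)/(r^2 - 7*r + 10)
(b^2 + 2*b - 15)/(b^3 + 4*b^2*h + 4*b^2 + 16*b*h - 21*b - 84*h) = (b + 5)/(b^2 + 4*b*h + 7*b + 28*h)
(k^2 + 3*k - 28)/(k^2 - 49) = (k - 4)/(k - 7)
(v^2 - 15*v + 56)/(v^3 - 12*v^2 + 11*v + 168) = 1/(v + 3)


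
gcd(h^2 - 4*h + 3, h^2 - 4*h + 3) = h^2 - 4*h + 3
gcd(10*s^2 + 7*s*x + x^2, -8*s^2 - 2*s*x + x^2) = 2*s + x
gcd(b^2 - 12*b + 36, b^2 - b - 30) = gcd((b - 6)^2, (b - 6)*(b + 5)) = b - 6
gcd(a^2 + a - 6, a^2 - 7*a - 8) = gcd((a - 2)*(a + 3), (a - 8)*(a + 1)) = 1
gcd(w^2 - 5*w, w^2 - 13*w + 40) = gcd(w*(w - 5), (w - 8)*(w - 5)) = w - 5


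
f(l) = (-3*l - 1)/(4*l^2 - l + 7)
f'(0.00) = -0.45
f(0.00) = -0.14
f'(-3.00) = 0.03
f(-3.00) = 0.17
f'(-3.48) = 0.03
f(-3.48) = 0.16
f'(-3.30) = 0.03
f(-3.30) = 0.17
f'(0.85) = -0.08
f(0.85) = -0.39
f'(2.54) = 0.08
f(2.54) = -0.28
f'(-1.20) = -0.07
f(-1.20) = 0.19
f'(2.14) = 0.09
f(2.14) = -0.32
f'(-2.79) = 0.03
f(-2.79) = 0.18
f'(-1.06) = -0.11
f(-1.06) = 0.17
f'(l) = (1 - 8*l)*(-3*l - 1)/(4*l^2 - l + 7)^2 - 3/(4*l^2 - l + 7) = (-12*l^2 + 3*l + (3*l + 1)*(8*l - 1) - 21)/(4*l^2 - l + 7)^2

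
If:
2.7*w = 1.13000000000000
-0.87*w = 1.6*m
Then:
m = -0.23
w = 0.42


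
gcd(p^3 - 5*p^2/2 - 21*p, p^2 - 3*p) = p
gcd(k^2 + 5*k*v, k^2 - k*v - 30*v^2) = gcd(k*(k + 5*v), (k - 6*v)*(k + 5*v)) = k + 5*v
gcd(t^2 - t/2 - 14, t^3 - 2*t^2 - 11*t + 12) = t - 4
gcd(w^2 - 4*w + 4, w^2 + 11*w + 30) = 1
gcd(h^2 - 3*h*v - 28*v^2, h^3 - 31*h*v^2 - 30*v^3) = 1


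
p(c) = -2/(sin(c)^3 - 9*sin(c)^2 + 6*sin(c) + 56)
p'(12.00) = 0.01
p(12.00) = -0.04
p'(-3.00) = -0.00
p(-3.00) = -0.04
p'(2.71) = 0.00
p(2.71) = -0.04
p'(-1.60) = -0.00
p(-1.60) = -0.05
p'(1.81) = 0.00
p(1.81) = -0.04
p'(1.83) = 0.00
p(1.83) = -0.04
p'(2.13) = 0.00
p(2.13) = -0.04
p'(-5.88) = -0.00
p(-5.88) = -0.04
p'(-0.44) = 0.01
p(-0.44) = -0.04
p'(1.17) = -0.00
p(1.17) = -0.04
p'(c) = -2*(-3*sin(c)^2*cos(c) + 18*sin(c)*cos(c) - 6*cos(c))/(sin(c)^3 - 9*sin(c)^2 + 6*sin(c) + 56)^2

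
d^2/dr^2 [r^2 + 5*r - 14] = 2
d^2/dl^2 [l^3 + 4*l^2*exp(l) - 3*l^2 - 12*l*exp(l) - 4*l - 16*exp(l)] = 4*l^2*exp(l) + 4*l*exp(l) + 6*l - 32*exp(l) - 6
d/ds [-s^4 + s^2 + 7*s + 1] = -4*s^3 + 2*s + 7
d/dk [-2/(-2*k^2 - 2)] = -2*k/(k^2 + 1)^2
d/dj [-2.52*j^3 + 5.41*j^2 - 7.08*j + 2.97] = -7.56*j^2 + 10.82*j - 7.08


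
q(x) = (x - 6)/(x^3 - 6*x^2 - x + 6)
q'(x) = (x - 6)*(-3*x^2 + 12*x + 1)/(x^3 - 6*x^2 - x + 6)^2 + 1/(x^3 - 6*x^2 - x + 6)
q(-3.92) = 0.07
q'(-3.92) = 0.04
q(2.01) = 0.33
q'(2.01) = -0.43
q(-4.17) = 0.06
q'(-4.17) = 0.03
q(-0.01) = -1.00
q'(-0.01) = 0.02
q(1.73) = 0.50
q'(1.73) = -0.87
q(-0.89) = -4.81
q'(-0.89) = 41.18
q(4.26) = 0.06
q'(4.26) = -0.03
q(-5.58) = 0.03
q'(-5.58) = 0.01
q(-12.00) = 0.01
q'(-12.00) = 0.00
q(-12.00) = 0.01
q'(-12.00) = 0.00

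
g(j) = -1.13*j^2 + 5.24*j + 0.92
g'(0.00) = 5.24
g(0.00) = 0.92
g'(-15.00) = 39.14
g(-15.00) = -331.93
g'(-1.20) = 7.95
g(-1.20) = -7.00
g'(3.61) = -2.92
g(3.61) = 5.11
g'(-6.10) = 19.03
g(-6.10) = -73.09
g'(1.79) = 1.19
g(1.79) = 6.68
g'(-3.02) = 12.07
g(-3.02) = -25.21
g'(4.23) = -4.32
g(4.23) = 2.87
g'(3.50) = -2.67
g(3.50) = 5.42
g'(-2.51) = 10.91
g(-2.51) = -19.35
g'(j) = 5.24 - 2.26*j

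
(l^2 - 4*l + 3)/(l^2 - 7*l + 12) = (l - 1)/(l - 4)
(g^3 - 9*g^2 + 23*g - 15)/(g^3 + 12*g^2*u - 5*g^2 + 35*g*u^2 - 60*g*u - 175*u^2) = (g^2 - 4*g + 3)/(g^2 + 12*g*u + 35*u^2)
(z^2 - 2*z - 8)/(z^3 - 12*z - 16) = 1/(z + 2)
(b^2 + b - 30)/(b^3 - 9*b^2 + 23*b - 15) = (b + 6)/(b^2 - 4*b + 3)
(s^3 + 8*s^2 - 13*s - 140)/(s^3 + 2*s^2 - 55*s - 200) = (s^2 + 3*s - 28)/(s^2 - 3*s - 40)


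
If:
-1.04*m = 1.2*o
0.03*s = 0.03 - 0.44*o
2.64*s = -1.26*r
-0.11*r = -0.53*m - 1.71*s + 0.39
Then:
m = -0.06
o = 0.05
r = -0.46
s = 0.22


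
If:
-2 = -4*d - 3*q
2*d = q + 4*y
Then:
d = 6*y/5 + 1/5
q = 2/5 - 8*y/5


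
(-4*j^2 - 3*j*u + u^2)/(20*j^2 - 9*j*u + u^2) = (j + u)/(-5*j + u)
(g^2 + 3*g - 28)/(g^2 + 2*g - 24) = (g + 7)/(g + 6)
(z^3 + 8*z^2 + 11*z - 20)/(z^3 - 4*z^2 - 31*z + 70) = (z^2 + 3*z - 4)/(z^2 - 9*z + 14)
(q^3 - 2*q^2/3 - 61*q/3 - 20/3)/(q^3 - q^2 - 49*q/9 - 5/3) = 3*(q^2 - q - 20)/(3*q^2 - 4*q - 15)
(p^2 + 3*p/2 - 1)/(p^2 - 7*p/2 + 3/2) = (p + 2)/(p - 3)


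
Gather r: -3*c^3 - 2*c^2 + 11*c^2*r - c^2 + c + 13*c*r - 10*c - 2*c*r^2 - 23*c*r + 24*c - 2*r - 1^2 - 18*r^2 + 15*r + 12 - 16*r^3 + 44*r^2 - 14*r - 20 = -3*c^3 - 3*c^2 + 15*c - 16*r^3 + r^2*(26 - 2*c) + r*(11*c^2 - 10*c - 1) - 9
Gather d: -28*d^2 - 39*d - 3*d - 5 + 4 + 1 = -28*d^2 - 42*d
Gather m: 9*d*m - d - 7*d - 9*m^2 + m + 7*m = -8*d - 9*m^2 + m*(9*d + 8)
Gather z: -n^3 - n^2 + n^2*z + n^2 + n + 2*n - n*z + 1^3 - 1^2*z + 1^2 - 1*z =-n^3 + 3*n + z*(n^2 - n - 2) + 2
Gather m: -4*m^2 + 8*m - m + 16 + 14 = -4*m^2 + 7*m + 30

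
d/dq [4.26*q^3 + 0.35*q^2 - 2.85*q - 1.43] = 12.78*q^2 + 0.7*q - 2.85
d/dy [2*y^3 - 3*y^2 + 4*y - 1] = 6*y^2 - 6*y + 4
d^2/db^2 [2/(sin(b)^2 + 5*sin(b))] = 2*(-4*sin(b) - 15 - 19/sin(b) + 30/sin(b)^2 + 50/sin(b)^3)/(sin(b) + 5)^3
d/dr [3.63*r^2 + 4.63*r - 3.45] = 7.26*r + 4.63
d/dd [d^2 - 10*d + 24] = 2*d - 10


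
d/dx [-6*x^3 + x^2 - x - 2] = -18*x^2 + 2*x - 1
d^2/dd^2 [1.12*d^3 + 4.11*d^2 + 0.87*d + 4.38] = 6.72*d + 8.22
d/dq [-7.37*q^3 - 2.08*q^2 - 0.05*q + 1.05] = -22.11*q^2 - 4.16*q - 0.05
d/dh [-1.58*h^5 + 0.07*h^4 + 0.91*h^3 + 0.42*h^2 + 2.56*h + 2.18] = -7.9*h^4 + 0.28*h^3 + 2.73*h^2 + 0.84*h + 2.56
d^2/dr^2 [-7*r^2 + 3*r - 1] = -14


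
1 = 1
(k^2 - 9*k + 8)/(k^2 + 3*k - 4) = (k - 8)/(k + 4)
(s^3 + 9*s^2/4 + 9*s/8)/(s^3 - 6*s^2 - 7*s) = (8*s^2 + 18*s + 9)/(8*(s^2 - 6*s - 7))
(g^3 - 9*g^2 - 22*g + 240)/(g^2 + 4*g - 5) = (g^2 - 14*g + 48)/(g - 1)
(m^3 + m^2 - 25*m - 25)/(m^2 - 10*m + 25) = (m^2 + 6*m + 5)/(m - 5)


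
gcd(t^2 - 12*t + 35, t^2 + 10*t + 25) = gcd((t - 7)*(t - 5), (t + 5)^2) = 1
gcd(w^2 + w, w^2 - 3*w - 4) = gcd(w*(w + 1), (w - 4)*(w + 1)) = w + 1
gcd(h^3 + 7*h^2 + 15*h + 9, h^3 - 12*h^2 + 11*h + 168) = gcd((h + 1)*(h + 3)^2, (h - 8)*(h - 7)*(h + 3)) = h + 3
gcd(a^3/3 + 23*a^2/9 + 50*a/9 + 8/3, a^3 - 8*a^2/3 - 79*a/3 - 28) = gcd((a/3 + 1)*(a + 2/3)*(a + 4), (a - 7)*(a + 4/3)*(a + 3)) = a + 3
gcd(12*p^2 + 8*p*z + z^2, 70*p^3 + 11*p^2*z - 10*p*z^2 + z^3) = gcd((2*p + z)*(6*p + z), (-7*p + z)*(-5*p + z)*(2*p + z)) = 2*p + z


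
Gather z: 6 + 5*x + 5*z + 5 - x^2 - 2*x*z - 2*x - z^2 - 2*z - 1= -x^2 + 3*x - z^2 + z*(3 - 2*x) + 10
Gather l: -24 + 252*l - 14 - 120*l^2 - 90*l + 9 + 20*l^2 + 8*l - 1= -100*l^2 + 170*l - 30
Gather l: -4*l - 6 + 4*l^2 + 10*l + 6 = 4*l^2 + 6*l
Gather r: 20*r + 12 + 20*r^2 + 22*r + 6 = 20*r^2 + 42*r + 18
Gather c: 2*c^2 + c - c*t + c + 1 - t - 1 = 2*c^2 + c*(2 - t) - t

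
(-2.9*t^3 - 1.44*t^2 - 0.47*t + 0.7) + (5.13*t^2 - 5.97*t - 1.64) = -2.9*t^3 + 3.69*t^2 - 6.44*t - 0.94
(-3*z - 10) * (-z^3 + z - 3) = 3*z^4 + 10*z^3 - 3*z^2 - z + 30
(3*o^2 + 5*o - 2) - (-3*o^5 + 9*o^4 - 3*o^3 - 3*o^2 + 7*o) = 3*o^5 - 9*o^4 + 3*o^3 + 6*o^2 - 2*o - 2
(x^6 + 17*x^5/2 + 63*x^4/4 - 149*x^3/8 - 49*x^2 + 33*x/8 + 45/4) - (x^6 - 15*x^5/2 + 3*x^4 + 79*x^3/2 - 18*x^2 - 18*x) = 16*x^5 + 51*x^4/4 - 465*x^3/8 - 31*x^2 + 177*x/8 + 45/4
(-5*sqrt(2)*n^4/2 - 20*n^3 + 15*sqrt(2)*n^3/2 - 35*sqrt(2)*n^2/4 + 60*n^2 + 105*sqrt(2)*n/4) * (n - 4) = -5*sqrt(2)*n^5/2 - 20*n^4 + 35*sqrt(2)*n^4/2 - 155*sqrt(2)*n^3/4 + 140*n^3 - 240*n^2 + 245*sqrt(2)*n^2/4 - 105*sqrt(2)*n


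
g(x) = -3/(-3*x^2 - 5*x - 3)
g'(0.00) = -1.67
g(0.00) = 1.00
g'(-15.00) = 0.00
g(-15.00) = 0.00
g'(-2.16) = 0.62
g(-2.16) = 0.48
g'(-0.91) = 1.58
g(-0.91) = 3.21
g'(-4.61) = 0.04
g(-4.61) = 0.07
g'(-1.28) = 3.50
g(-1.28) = 1.98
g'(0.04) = -1.53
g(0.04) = 0.94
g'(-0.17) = -2.39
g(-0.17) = 1.34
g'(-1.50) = 2.37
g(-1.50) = 1.33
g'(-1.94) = 0.95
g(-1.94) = 0.65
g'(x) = -3*(6*x + 5)/(-3*x^2 - 5*x - 3)^2 = 3*(-6*x - 5)/(3*x^2 + 5*x + 3)^2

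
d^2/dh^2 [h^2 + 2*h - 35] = 2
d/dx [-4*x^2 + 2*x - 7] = 2 - 8*x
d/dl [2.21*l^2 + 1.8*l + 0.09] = 4.42*l + 1.8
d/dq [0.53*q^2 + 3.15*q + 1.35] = 1.06*q + 3.15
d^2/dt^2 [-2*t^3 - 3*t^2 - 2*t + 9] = -12*t - 6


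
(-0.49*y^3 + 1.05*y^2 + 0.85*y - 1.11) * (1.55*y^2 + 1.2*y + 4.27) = -0.7595*y^5 + 1.0395*y^4 + 0.4852*y^3 + 3.783*y^2 + 2.2975*y - 4.7397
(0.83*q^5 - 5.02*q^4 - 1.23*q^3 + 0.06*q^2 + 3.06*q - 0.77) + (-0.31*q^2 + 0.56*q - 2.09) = 0.83*q^5 - 5.02*q^4 - 1.23*q^3 - 0.25*q^2 + 3.62*q - 2.86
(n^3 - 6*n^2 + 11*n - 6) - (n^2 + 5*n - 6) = n^3 - 7*n^2 + 6*n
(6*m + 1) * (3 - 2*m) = -12*m^2 + 16*m + 3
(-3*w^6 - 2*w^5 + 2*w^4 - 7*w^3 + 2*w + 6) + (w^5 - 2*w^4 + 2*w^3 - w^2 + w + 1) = -3*w^6 - w^5 - 5*w^3 - w^2 + 3*w + 7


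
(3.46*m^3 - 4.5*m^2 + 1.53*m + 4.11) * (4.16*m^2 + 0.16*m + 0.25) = 14.3936*m^5 - 18.1664*m^4 + 6.5098*m^3 + 16.2174*m^2 + 1.0401*m + 1.0275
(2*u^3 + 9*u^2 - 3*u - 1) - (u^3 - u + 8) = u^3 + 9*u^2 - 2*u - 9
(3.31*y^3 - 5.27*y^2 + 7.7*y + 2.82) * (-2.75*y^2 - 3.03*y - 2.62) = -9.1025*y^5 + 4.4632*y^4 - 13.8791*y^3 - 17.2786*y^2 - 28.7186*y - 7.3884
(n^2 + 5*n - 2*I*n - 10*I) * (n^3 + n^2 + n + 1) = n^5 + 6*n^4 - 2*I*n^4 + 6*n^3 - 12*I*n^3 + 6*n^2 - 12*I*n^2 + 5*n - 12*I*n - 10*I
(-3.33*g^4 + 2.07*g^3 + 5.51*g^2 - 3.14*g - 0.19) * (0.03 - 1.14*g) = 3.7962*g^5 - 2.4597*g^4 - 6.2193*g^3 + 3.7449*g^2 + 0.1224*g - 0.0057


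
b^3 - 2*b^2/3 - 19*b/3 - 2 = (b - 3)*(b + 1/3)*(b + 2)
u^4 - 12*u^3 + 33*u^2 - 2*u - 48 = (u - 8)*(u - 3)*(u - 2)*(u + 1)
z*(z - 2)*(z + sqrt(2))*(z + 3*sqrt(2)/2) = z^4 - 2*z^3 + 5*sqrt(2)*z^3/2 - 5*sqrt(2)*z^2 + 3*z^2 - 6*z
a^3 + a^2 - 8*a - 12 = (a - 3)*(a + 2)^2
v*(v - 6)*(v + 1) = v^3 - 5*v^2 - 6*v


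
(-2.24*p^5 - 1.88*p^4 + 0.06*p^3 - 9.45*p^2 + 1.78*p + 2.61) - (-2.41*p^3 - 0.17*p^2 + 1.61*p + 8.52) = -2.24*p^5 - 1.88*p^4 + 2.47*p^3 - 9.28*p^2 + 0.17*p - 5.91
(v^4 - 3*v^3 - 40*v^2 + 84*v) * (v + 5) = v^5 + 2*v^4 - 55*v^3 - 116*v^2 + 420*v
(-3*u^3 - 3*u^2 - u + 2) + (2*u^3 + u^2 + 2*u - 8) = -u^3 - 2*u^2 + u - 6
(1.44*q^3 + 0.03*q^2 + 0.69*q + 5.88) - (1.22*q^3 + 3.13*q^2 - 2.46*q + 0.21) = 0.22*q^3 - 3.1*q^2 + 3.15*q + 5.67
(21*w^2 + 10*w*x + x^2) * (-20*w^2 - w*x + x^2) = -420*w^4 - 221*w^3*x - 9*w^2*x^2 + 9*w*x^3 + x^4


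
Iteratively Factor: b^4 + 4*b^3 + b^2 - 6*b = (b - 1)*(b^3 + 5*b^2 + 6*b) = (b - 1)*(b + 3)*(b^2 + 2*b) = (b - 1)*(b + 2)*(b + 3)*(b)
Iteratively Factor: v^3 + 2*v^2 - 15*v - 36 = (v + 3)*(v^2 - v - 12) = (v + 3)^2*(v - 4)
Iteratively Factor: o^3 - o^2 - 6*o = (o)*(o^2 - o - 6) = o*(o + 2)*(o - 3)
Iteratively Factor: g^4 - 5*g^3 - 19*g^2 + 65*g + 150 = (g - 5)*(g^3 - 19*g - 30) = (g - 5)*(g + 3)*(g^2 - 3*g - 10) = (g - 5)*(g + 2)*(g + 3)*(g - 5)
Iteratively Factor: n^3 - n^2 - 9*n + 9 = (n + 3)*(n^2 - 4*n + 3) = (n - 3)*(n + 3)*(n - 1)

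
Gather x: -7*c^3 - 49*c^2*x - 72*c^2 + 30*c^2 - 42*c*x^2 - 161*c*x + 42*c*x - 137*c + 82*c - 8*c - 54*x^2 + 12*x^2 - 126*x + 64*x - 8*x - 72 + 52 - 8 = -7*c^3 - 42*c^2 - 63*c + x^2*(-42*c - 42) + x*(-49*c^2 - 119*c - 70) - 28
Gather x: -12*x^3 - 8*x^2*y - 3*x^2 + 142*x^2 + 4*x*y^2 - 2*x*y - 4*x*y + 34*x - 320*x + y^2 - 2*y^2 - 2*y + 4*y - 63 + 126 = -12*x^3 + x^2*(139 - 8*y) + x*(4*y^2 - 6*y - 286) - y^2 + 2*y + 63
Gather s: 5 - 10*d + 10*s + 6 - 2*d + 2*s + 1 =-12*d + 12*s + 12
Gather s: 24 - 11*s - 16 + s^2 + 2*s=s^2 - 9*s + 8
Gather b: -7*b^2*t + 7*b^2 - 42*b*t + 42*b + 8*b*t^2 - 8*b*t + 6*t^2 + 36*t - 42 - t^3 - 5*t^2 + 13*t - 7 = b^2*(7 - 7*t) + b*(8*t^2 - 50*t + 42) - t^3 + t^2 + 49*t - 49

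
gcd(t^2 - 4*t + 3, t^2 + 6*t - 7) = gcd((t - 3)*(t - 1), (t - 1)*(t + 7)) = t - 1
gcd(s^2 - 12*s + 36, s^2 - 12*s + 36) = s^2 - 12*s + 36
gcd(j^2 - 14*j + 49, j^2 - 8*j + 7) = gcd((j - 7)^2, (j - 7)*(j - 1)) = j - 7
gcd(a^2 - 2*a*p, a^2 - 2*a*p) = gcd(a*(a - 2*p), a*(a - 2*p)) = -a^2 + 2*a*p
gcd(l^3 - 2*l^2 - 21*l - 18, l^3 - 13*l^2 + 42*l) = l - 6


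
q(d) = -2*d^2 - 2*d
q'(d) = -4*d - 2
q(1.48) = -7.34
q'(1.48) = -7.92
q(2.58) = -18.47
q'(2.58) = -12.32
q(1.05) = -4.30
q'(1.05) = -6.20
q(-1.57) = -1.79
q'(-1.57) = 4.28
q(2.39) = -16.20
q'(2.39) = -11.56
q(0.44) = -1.27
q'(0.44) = -3.76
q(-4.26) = -27.78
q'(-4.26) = 15.04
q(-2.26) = -5.70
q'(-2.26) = 7.04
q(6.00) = -84.00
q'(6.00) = -26.00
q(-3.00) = -12.00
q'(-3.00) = 10.00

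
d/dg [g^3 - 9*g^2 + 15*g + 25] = 3*g^2 - 18*g + 15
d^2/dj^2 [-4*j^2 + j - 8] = -8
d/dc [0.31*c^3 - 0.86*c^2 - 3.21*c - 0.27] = 0.93*c^2 - 1.72*c - 3.21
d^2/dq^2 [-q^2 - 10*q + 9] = -2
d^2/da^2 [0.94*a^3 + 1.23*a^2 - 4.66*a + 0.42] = 5.64*a + 2.46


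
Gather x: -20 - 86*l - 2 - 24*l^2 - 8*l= -24*l^2 - 94*l - 22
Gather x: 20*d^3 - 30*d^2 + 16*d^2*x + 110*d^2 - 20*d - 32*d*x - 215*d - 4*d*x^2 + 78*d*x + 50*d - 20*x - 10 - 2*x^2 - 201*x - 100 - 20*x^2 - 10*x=20*d^3 + 80*d^2 - 185*d + x^2*(-4*d - 22) + x*(16*d^2 + 46*d - 231) - 110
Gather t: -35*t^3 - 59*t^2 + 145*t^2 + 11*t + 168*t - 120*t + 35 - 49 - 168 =-35*t^3 + 86*t^2 + 59*t - 182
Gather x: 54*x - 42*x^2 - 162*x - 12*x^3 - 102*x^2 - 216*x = -12*x^3 - 144*x^2 - 324*x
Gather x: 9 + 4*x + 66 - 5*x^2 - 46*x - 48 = -5*x^2 - 42*x + 27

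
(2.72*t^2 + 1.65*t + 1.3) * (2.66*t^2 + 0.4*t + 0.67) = 7.2352*t^4 + 5.477*t^3 + 5.9404*t^2 + 1.6255*t + 0.871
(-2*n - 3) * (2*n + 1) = -4*n^2 - 8*n - 3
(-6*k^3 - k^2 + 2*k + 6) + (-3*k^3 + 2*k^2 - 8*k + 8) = -9*k^3 + k^2 - 6*k + 14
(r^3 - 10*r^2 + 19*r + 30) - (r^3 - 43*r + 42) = -10*r^2 + 62*r - 12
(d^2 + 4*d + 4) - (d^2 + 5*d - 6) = 10 - d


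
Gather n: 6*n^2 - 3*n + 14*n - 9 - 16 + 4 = 6*n^2 + 11*n - 21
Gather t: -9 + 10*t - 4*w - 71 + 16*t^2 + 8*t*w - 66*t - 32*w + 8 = 16*t^2 + t*(8*w - 56) - 36*w - 72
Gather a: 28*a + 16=28*a + 16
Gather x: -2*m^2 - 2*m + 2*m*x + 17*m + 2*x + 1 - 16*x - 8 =-2*m^2 + 15*m + x*(2*m - 14) - 7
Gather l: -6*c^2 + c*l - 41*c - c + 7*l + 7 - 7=-6*c^2 - 42*c + l*(c + 7)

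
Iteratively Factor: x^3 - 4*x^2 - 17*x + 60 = (x - 3)*(x^2 - x - 20) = (x - 3)*(x + 4)*(x - 5)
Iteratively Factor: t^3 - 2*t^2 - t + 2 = (t - 2)*(t^2 - 1) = (t - 2)*(t - 1)*(t + 1)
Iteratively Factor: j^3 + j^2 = (j + 1)*(j^2) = j*(j + 1)*(j)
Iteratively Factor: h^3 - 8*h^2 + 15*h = (h)*(h^2 - 8*h + 15) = h*(h - 3)*(h - 5)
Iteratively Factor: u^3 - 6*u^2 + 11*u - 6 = (u - 1)*(u^2 - 5*u + 6) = (u - 2)*(u - 1)*(u - 3)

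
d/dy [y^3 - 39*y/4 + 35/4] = 3*y^2 - 39/4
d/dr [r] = 1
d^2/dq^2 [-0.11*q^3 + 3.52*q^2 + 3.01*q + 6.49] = 7.04 - 0.66*q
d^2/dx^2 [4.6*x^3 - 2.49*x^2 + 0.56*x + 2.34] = 27.6*x - 4.98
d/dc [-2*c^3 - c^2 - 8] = 2*c*(-3*c - 1)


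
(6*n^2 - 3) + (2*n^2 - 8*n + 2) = 8*n^2 - 8*n - 1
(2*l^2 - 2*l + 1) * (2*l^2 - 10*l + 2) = 4*l^4 - 24*l^3 + 26*l^2 - 14*l + 2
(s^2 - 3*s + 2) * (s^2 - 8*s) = s^4 - 11*s^3 + 26*s^2 - 16*s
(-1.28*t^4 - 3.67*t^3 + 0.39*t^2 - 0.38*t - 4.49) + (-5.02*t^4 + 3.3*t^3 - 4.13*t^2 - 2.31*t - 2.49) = -6.3*t^4 - 0.37*t^3 - 3.74*t^2 - 2.69*t - 6.98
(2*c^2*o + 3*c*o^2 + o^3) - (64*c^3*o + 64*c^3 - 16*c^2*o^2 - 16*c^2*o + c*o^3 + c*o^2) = -64*c^3*o - 64*c^3 + 16*c^2*o^2 + 18*c^2*o - c*o^3 + 2*c*o^2 + o^3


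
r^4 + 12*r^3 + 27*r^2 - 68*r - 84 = (r - 2)*(r + 1)*(r + 6)*(r + 7)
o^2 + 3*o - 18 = (o - 3)*(o + 6)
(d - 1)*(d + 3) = d^2 + 2*d - 3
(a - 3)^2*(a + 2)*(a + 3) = a^4 - a^3 - 15*a^2 + 9*a + 54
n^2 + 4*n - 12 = (n - 2)*(n + 6)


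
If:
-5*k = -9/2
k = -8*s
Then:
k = 9/10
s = -9/80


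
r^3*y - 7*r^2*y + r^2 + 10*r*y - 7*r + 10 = (r - 5)*(r - 2)*(r*y + 1)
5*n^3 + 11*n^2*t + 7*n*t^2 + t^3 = (n + t)^2*(5*n + t)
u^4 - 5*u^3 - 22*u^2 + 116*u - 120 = (u - 6)*(u - 2)^2*(u + 5)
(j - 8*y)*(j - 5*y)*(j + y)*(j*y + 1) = j^4*y - 12*j^3*y^2 + j^3 + 27*j^2*y^3 - 12*j^2*y + 40*j*y^4 + 27*j*y^2 + 40*y^3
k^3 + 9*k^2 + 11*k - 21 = (k - 1)*(k + 3)*(k + 7)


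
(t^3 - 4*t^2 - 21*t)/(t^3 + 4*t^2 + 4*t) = (t^2 - 4*t - 21)/(t^2 + 4*t + 4)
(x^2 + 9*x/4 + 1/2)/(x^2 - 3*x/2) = (4*x^2 + 9*x + 2)/(2*x*(2*x - 3))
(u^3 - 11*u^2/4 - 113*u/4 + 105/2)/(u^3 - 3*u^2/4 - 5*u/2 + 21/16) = 4*(u^2 - u - 30)/(4*u^2 + 4*u - 3)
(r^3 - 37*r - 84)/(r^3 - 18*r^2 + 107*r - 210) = (r^2 + 7*r + 12)/(r^2 - 11*r + 30)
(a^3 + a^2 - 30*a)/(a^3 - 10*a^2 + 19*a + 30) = a*(a + 6)/(a^2 - 5*a - 6)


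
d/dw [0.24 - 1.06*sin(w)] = -1.06*cos(w)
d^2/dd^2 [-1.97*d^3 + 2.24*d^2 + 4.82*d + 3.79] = 4.48 - 11.82*d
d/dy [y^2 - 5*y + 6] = 2*y - 5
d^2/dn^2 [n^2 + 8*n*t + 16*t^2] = 2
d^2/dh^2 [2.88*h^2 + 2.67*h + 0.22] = 5.76000000000000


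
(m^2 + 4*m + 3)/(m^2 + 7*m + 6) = (m + 3)/(m + 6)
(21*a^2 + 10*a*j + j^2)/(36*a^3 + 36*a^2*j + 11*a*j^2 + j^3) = (7*a + j)/(12*a^2 + 8*a*j + j^2)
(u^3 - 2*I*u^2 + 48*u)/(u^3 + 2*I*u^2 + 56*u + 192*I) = u/(u + 4*I)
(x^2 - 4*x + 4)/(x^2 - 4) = (x - 2)/(x + 2)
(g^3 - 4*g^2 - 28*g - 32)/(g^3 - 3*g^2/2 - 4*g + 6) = 2*(g^2 - 6*g - 16)/(2*g^2 - 7*g + 6)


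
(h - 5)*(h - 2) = h^2 - 7*h + 10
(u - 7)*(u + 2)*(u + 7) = u^3 + 2*u^2 - 49*u - 98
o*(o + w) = o^2 + o*w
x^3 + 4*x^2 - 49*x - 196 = (x - 7)*(x + 4)*(x + 7)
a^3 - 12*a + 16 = (a - 2)^2*(a + 4)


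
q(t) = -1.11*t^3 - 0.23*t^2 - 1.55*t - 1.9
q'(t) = -3.33*t^2 - 0.46*t - 1.55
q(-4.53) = 103.59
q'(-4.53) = -67.80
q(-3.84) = 63.51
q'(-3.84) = -48.89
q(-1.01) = 0.57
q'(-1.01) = -4.48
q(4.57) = -119.73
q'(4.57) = -73.20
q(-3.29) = 40.24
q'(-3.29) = -36.08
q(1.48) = -8.30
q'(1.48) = -9.52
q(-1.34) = 2.43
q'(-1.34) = -6.91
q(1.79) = -11.78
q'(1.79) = -13.04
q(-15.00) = 3715.85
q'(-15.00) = -743.90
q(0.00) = -1.90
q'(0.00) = -1.55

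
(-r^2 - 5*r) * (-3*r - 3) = 3*r^3 + 18*r^2 + 15*r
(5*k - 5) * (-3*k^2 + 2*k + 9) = -15*k^3 + 25*k^2 + 35*k - 45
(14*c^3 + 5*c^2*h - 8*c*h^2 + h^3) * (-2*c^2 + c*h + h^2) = -28*c^5 + 4*c^4*h + 35*c^3*h^2 - 5*c^2*h^3 - 7*c*h^4 + h^5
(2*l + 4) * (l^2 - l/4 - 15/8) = 2*l^3 + 7*l^2/2 - 19*l/4 - 15/2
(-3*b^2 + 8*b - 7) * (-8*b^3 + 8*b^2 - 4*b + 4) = 24*b^5 - 88*b^4 + 132*b^3 - 100*b^2 + 60*b - 28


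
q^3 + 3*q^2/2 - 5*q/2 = q*(q - 1)*(q + 5/2)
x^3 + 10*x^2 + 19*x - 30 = (x - 1)*(x + 5)*(x + 6)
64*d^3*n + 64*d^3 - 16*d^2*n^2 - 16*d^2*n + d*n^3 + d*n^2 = (-8*d + n)^2*(d*n + d)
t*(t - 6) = t^2 - 6*t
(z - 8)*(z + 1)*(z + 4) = z^3 - 3*z^2 - 36*z - 32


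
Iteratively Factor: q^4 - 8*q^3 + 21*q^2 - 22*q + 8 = (q - 2)*(q^3 - 6*q^2 + 9*q - 4) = (q - 2)*(q - 1)*(q^2 - 5*q + 4) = (q - 4)*(q - 2)*(q - 1)*(q - 1)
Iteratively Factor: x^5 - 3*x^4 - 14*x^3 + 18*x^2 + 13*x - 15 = (x + 1)*(x^4 - 4*x^3 - 10*x^2 + 28*x - 15) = (x - 1)*(x + 1)*(x^3 - 3*x^2 - 13*x + 15) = (x - 1)^2*(x + 1)*(x^2 - 2*x - 15) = (x - 1)^2*(x + 1)*(x + 3)*(x - 5)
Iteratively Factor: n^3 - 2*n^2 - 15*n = (n - 5)*(n^2 + 3*n) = n*(n - 5)*(n + 3)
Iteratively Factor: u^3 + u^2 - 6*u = (u - 2)*(u^2 + 3*u) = (u - 2)*(u + 3)*(u)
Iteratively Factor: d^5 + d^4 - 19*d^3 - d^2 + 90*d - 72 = (d - 1)*(d^4 + 2*d^3 - 17*d^2 - 18*d + 72) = (d - 2)*(d - 1)*(d^3 + 4*d^2 - 9*d - 36) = (d - 2)*(d - 1)*(d + 4)*(d^2 - 9) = (d - 3)*(d - 2)*(d - 1)*(d + 4)*(d + 3)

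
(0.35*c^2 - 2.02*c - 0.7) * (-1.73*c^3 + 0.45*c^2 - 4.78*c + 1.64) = -0.6055*c^5 + 3.6521*c^4 - 1.371*c^3 + 9.9146*c^2 + 0.0332000000000003*c - 1.148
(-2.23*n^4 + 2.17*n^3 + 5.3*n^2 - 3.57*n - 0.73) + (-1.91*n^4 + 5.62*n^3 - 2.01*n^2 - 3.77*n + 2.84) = -4.14*n^4 + 7.79*n^3 + 3.29*n^2 - 7.34*n + 2.11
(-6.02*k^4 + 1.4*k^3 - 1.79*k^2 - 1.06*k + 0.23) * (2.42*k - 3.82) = -14.5684*k^5 + 26.3844*k^4 - 9.6798*k^3 + 4.2726*k^2 + 4.6058*k - 0.8786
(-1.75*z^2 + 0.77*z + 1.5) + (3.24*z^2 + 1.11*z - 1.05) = 1.49*z^2 + 1.88*z + 0.45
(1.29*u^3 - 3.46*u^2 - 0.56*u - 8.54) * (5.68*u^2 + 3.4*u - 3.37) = 7.3272*u^5 - 15.2668*u^4 - 19.2921*u^3 - 38.751*u^2 - 27.1488*u + 28.7798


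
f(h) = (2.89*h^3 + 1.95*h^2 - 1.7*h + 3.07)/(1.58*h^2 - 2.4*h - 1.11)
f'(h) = (2.4 - 3.16*h)*(2.89*h^3 + 1.95*h^2 - 1.7*h + 3.07)/(1.58*h^2 - 2.4*h - 1.11)^2 + (8.67*h^2 + 3.9*h - 1.7)/(1.58*h^2 - 2.4*h - 1.11)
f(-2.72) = -2.11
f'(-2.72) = 1.68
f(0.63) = -1.75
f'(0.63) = -1.74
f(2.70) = 17.71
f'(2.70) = -9.31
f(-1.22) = 0.67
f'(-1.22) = 2.55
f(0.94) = -2.84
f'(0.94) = -5.71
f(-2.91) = -2.42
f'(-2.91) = 1.68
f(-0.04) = -3.11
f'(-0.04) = 9.58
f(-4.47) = -5.06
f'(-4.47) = 1.71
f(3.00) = 15.83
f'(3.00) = -4.07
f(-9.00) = -13.00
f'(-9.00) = 1.78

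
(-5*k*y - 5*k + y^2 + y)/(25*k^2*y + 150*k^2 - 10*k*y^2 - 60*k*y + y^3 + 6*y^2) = (y + 1)/(-5*k*y - 30*k + y^2 + 6*y)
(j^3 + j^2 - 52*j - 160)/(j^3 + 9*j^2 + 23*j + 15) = (j^2 - 4*j - 32)/(j^2 + 4*j + 3)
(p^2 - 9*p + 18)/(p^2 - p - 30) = (p - 3)/(p + 5)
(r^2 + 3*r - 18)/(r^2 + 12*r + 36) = (r - 3)/(r + 6)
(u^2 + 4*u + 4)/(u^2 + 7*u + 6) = (u^2 + 4*u + 4)/(u^2 + 7*u + 6)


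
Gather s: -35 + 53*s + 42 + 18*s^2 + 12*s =18*s^2 + 65*s + 7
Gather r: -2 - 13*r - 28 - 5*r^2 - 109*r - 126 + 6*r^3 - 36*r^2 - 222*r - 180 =6*r^3 - 41*r^2 - 344*r - 336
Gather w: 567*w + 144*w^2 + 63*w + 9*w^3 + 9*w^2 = 9*w^3 + 153*w^2 + 630*w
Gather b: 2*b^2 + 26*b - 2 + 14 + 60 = 2*b^2 + 26*b + 72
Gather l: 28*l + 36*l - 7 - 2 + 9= 64*l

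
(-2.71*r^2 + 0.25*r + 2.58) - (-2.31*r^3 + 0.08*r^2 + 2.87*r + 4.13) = 2.31*r^3 - 2.79*r^2 - 2.62*r - 1.55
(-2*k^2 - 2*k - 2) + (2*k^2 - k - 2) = -3*k - 4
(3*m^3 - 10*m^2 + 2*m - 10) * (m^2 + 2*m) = 3*m^5 - 4*m^4 - 18*m^3 - 6*m^2 - 20*m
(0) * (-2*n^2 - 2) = 0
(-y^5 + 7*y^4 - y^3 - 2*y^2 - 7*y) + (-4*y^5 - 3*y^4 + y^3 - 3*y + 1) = -5*y^5 + 4*y^4 - 2*y^2 - 10*y + 1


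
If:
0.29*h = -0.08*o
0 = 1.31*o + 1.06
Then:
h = 0.22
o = -0.81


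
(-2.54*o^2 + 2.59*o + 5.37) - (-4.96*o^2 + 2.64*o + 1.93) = 2.42*o^2 - 0.0500000000000003*o + 3.44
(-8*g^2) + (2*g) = -8*g^2 + 2*g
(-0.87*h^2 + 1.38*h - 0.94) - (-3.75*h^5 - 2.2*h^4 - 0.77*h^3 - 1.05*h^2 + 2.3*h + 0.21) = 3.75*h^5 + 2.2*h^4 + 0.77*h^3 + 0.18*h^2 - 0.92*h - 1.15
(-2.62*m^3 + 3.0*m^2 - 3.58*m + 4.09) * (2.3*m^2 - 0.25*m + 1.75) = -6.026*m^5 + 7.555*m^4 - 13.569*m^3 + 15.552*m^2 - 7.2875*m + 7.1575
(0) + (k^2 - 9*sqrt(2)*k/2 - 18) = k^2 - 9*sqrt(2)*k/2 - 18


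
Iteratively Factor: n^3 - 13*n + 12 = (n - 3)*(n^2 + 3*n - 4) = (n - 3)*(n - 1)*(n + 4)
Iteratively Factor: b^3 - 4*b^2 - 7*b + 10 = (b - 1)*(b^2 - 3*b - 10) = (b - 5)*(b - 1)*(b + 2)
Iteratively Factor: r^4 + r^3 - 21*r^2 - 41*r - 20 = (r + 4)*(r^3 - 3*r^2 - 9*r - 5) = (r + 1)*(r + 4)*(r^2 - 4*r - 5) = (r + 1)^2*(r + 4)*(r - 5)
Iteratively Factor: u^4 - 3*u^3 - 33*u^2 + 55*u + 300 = (u - 5)*(u^3 + 2*u^2 - 23*u - 60) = (u - 5)*(u + 4)*(u^2 - 2*u - 15) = (u - 5)*(u + 3)*(u + 4)*(u - 5)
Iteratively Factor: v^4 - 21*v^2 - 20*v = (v)*(v^3 - 21*v - 20) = v*(v - 5)*(v^2 + 5*v + 4) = v*(v - 5)*(v + 1)*(v + 4)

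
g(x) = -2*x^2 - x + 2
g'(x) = -4*x - 1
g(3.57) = -27.06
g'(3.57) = -15.28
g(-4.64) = -36.42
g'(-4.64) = 17.56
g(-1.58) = -1.41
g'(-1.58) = 5.32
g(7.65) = -122.70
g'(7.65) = -31.60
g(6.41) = -86.59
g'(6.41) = -26.64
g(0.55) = 0.84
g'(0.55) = -3.20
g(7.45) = -116.46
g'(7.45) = -30.80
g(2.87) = -17.34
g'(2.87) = -12.48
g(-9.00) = -151.00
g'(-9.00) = 35.00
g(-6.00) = -64.00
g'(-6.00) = 23.00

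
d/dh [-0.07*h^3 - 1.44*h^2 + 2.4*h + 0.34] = -0.21*h^2 - 2.88*h + 2.4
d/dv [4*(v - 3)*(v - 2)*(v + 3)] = 12*v^2 - 16*v - 36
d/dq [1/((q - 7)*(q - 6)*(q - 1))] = (-(q - 7)*(q - 6) - (q - 7)*(q - 1) - (q - 6)*(q - 1))/((q - 7)^2*(q - 6)^2*(q - 1)^2)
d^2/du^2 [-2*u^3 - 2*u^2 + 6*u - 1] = -12*u - 4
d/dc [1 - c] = -1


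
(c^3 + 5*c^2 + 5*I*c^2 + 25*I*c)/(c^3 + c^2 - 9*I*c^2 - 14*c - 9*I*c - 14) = c*(c^2 + 5*c*(1 + I) + 25*I)/(c^3 + c^2*(1 - 9*I) - c*(14 + 9*I) - 14)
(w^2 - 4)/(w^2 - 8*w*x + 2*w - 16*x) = (2 - w)/(-w + 8*x)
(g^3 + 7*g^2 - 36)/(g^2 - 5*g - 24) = (g^2 + 4*g - 12)/(g - 8)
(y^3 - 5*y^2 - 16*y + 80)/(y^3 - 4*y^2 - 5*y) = (y^2 - 16)/(y*(y + 1))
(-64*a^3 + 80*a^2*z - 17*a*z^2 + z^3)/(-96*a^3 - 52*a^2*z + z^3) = (8*a^2 - 9*a*z + z^2)/(12*a^2 + 8*a*z + z^2)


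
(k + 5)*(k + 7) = k^2 + 12*k + 35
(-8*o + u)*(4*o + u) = -32*o^2 - 4*o*u + u^2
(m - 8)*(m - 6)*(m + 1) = m^3 - 13*m^2 + 34*m + 48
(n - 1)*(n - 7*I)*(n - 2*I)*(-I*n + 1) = -I*n^4 - 8*n^3 + I*n^3 + 8*n^2 + 5*I*n^2 - 14*n - 5*I*n + 14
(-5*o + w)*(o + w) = -5*o^2 - 4*o*w + w^2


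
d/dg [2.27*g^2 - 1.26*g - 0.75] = 4.54*g - 1.26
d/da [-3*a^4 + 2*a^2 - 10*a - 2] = -12*a^3 + 4*a - 10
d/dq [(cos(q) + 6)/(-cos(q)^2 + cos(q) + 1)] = (sin(q)^2 - 12*cos(q) + 4)*sin(q)/(sin(q)^2 + cos(q))^2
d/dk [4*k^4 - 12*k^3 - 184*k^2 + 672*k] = 16*k^3 - 36*k^2 - 368*k + 672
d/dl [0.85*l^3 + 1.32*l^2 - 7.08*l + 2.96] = 2.55*l^2 + 2.64*l - 7.08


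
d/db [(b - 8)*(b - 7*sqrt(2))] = 2*b - 7*sqrt(2) - 8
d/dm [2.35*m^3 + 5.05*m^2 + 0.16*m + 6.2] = 7.05*m^2 + 10.1*m + 0.16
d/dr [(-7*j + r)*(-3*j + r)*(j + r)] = 11*j^2 - 18*j*r + 3*r^2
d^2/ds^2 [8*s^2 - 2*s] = 16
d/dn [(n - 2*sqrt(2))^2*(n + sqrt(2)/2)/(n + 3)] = (4*n^3 - 7*sqrt(2)*n^2 + 18*n^2 - 42*sqrt(2)*n - 8*sqrt(2) + 24)/(2*(n^2 + 6*n + 9))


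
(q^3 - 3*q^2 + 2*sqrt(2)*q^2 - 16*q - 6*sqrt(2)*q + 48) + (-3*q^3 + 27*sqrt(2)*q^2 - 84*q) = -2*q^3 - 3*q^2 + 29*sqrt(2)*q^2 - 100*q - 6*sqrt(2)*q + 48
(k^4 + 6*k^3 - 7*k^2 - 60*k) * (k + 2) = k^5 + 8*k^4 + 5*k^3 - 74*k^2 - 120*k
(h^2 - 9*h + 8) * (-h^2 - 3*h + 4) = -h^4 + 6*h^3 + 23*h^2 - 60*h + 32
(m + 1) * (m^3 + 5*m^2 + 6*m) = m^4 + 6*m^3 + 11*m^2 + 6*m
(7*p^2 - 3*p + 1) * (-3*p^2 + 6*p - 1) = -21*p^4 + 51*p^3 - 28*p^2 + 9*p - 1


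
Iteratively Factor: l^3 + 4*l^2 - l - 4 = (l + 1)*(l^2 + 3*l - 4) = (l + 1)*(l + 4)*(l - 1)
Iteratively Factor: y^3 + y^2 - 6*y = (y + 3)*(y^2 - 2*y) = y*(y + 3)*(y - 2)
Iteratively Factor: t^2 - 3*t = (t)*(t - 3)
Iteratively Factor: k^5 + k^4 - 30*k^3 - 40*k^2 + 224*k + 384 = (k - 4)*(k^4 + 5*k^3 - 10*k^2 - 80*k - 96) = (k - 4)*(k + 4)*(k^3 + k^2 - 14*k - 24) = (k - 4)*(k + 3)*(k + 4)*(k^2 - 2*k - 8) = (k - 4)^2*(k + 3)*(k + 4)*(k + 2)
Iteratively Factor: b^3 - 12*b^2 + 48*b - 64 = (b - 4)*(b^2 - 8*b + 16) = (b - 4)^2*(b - 4)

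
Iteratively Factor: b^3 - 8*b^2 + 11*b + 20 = (b - 4)*(b^2 - 4*b - 5) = (b - 5)*(b - 4)*(b + 1)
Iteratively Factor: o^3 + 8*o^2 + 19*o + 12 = (o + 3)*(o^2 + 5*o + 4) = (o + 3)*(o + 4)*(o + 1)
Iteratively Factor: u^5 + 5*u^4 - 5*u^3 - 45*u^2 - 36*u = (u + 4)*(u^4 + u^3 - 9*u^2 - 9*u) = u*(u + 4)*(u^3 + u^2 - 9*u - 9) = u*(u + 1)*(u + 4)*(u^2 - 9) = u*(u - 3)*(u + 1)*(u + 4)*(u + 3)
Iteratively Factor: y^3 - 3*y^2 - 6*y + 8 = (y - 4)*(y^2 + y - 2) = (y - 4)*(y + 2)*(y - 1)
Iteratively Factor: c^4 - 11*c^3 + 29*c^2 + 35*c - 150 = (c - 3)*(c^3 - 8*c^2 + 5*c + 50) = (c - 5)*(c - 3)*(c^2 - 3*c - 10) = (c - 5)^2*(c - 3)*(c + 2)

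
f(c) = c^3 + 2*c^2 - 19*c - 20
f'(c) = 3*c^2 + 4*c - 19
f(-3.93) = 24.86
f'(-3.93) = 11.61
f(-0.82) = -3.63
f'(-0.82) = -20.26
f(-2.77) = 26.72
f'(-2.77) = -7.06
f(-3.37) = 28.47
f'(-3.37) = 1.59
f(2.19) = -41.51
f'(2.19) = 4.15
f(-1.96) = 17.39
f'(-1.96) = -15.32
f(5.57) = 109.03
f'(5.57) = 96.35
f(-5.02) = -0.73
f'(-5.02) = 36.52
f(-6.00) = -50.00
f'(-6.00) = 65.00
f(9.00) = 700.00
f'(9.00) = 260.00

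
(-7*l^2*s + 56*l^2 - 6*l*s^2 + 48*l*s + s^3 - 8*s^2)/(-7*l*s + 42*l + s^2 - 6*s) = (l*s - 8*l + s^2 - 8*s)/(s - 6)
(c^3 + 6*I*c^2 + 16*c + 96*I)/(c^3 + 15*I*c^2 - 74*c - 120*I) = (c - 4*I)/(c + 5*I)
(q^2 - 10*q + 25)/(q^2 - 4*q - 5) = (q - 5)/(q + 1)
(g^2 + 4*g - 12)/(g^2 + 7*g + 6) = (g - 2)/(g + 1)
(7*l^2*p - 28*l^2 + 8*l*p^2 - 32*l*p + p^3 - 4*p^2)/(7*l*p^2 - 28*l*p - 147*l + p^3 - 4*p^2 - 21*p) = (l*p - 4*l + p^2 - 4*p)/(p^2 - 4*p - 21)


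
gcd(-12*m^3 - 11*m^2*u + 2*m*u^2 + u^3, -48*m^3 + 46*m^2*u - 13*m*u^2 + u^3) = -3*m + u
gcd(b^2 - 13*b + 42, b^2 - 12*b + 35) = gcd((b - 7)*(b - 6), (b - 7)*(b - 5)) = b - 7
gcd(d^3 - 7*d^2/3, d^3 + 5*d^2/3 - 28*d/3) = d^2 - 7*d/3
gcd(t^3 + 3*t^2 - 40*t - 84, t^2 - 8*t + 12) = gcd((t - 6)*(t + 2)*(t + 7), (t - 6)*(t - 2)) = t - 6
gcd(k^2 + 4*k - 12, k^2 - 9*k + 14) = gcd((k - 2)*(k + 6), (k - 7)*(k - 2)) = k - 2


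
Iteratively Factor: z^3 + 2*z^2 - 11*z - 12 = (z + 1)*(z^2 + z - 12) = (z - 3)*(z + 1)*(z + 4)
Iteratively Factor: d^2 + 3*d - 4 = (d - 1)*(d + 4)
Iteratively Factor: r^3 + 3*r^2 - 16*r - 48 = (r - 4)*(r^2 + 7*r + 12) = (r - 4)*(r + 4)*(r + 3)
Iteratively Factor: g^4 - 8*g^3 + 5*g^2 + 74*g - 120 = (g - 5)*(g^3 - 3*g^2 - 10*g + 24) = (g - 5)*(g - 4)*(g^2 + g - 6) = (g - 5)*(g - 4)*(g + 3)*(g - 2)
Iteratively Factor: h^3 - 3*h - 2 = (h - 2)*(h^2 + 2*h + 1) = (h - 2)*(h + 1)*(h + 1)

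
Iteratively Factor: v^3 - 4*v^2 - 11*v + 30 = (v - 5)*(v^2 + v - 6) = (v - 5)*(v + 3)*(v - 2)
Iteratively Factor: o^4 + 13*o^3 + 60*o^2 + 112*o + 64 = (o + 4)*(o^3 + 9*o^2 + 24*o + 16) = (o + 4)^2*(o^2 + 5*o + 4) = (o + 1)*(o + 4)^2*(o + 4)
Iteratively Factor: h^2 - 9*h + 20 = (h - 5)*(h - 4)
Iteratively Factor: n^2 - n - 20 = (n + 4)*(n - 5)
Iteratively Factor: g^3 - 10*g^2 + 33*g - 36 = (g - 3)*(g^2 - 7*g + 12) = (g - 3)^2*(g - 4)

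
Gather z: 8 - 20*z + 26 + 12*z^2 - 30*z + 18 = 12*z^2 - 50*z + 52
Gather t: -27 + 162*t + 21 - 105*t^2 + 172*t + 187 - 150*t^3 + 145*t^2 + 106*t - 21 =-150*t^3 + 40*t^2 + 440*t + 160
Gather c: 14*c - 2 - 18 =14*c - 20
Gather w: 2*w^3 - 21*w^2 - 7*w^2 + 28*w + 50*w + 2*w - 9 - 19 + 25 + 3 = 2*w^3 - 28*w^2 + 80*w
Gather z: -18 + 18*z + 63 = 18*z + 45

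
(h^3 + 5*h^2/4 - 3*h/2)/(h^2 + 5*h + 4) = h*(4*h^2 + 5*h - 6)/(4*(h^2 + 5*h + 4))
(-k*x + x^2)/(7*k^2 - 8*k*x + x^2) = x/(-7*k + x)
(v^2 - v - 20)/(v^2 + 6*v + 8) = (v - 5)/(v + 2)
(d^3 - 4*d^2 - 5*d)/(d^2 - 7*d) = (d^2 - 4*d - 5)/(d - 7)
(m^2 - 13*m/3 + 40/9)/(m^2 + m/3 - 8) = (m - 5/3)/(m + 3)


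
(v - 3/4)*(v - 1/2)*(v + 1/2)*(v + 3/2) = v^4 + 3*v^3/4 - 11*v^2/8 - 3*v/16 + 9/32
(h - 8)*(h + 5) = h^2 - 3*h - 40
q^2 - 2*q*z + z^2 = (-q + z)^2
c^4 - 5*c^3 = c^3*(c - 5)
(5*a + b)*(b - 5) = 5*a*b - 25*a + b^2 - 5*b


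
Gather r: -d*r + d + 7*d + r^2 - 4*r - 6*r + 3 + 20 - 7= 8*d + r^2 + r*(-d - 10) + 16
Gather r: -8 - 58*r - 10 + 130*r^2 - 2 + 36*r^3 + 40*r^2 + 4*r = 36*r^3 + 170*r^2 - 54*r - 20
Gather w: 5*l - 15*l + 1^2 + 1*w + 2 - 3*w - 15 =-10*l - 2*w - 12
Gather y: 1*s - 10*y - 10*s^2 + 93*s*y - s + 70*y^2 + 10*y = -10*s^2 + 93*s*y + 70*y^2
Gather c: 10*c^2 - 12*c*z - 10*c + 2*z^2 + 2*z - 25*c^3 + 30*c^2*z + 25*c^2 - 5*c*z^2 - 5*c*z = -25*c^3 + c^2*(30*z + 35) + c*(-5*z^2 - 17*z - 10) + 2*z^2 + 2*z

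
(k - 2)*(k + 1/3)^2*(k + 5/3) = k^4 + k^3/3 - 31*k^2/9 - 61*k/27 - 10/27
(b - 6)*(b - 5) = b^2 - 11*b + 30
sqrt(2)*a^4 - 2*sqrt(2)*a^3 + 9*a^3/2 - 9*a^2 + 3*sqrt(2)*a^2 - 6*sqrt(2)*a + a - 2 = (a - 2)*(a + sqrt(2))^2*(sqrt(2)*a + 1/2)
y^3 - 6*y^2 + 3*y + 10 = (y - 5)*(y - 2)*(y + 1)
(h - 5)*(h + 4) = h^2 - h - 20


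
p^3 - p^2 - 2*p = p*(p - 2)*(p + 1)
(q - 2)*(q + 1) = q^2 - q - 2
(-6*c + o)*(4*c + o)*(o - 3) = -24*c^2*o + 72*c^2 - 2*c*o^2 + 6*c*o + o^3 - 3*o^2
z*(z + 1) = z^2 + z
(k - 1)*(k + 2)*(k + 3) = k^3 + 4*k^2 + k - 6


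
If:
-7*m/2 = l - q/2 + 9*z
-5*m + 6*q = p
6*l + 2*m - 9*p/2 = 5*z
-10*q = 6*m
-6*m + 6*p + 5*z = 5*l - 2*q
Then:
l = 0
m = 0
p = 0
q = 0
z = 0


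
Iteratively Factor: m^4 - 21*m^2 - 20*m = (m + 1)*(m^3 - m^2 - 20*m) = m*(m + 1)*(m^2 - m - 20) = m*(m - 5)*(m + 1)*(m + 4)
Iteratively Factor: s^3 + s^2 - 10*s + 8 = (s + 4)*(s^2 - 3*s + 2) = (s - 1)*(s + 4)*(s - 2)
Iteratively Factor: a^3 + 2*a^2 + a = (a)*(a^2 + 2*a + 1) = a*(a + 1)*(a + 1)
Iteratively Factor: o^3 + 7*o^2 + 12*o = (o + 4)*(o^2 + 3*o) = o*(o + 4)*(o + 3)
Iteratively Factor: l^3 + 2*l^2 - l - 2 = (l - 1)*(l^2 + 3*l + 2) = (l - 1)*(l + 1)*(l + 2)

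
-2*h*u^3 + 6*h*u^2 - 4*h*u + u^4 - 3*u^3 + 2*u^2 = u*(-2*h + u)*(u - 2)*(u - 1)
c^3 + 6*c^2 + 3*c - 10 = (c - 1)*(c + 2)*(c + 5)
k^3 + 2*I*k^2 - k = k*(k + I)^2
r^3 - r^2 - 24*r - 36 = (r - 6)*(r + 2)*(r + 3)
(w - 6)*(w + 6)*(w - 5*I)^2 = w^4 - 10*I*w^3 - 61*w^2 + 360*I*w + 900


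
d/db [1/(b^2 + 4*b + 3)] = 2*(-b - 2)/(b^2 + 4*b + 3)^2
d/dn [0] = 0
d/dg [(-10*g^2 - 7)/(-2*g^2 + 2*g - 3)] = 2*(-10*g^2 + 16*g + 7)/(4*g^4 - 8*g^3 + 16*g^2 - 12*g + 9)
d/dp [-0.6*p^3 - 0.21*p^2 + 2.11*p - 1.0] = -1.8*p^2 - 0.42*p + 2.11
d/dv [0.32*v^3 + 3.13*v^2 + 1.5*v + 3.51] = 0.96*v^2 + 6.26*v + 1.5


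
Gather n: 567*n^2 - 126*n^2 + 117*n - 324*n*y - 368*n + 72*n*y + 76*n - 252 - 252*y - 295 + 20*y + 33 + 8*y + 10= 441*n^2 + n*(-252*y - 175) - 224*y - 504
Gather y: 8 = 8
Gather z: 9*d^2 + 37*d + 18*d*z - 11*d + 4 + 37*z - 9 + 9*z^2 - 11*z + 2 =9*d^2 + 26*d + 9*z^2 + z*(18*d + 26) - 3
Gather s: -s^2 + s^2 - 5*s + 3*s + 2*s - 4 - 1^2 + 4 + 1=0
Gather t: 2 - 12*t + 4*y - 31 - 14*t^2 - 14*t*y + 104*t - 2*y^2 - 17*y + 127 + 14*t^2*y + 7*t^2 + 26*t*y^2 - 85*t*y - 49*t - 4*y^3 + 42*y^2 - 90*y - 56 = t^2*(14*y - 7) + t*(26*y^2 - 99*y + 43) - 4*y^3 + 40*y^2 - 103*y + 42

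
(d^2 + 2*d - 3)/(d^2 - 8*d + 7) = (d + 3)/(d - 7)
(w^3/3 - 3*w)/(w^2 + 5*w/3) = (w^2 - 9)/(3*w + 5)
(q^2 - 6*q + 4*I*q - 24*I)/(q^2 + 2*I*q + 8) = (q - 6)/(q - 2*I)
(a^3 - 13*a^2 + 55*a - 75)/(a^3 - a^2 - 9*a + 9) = (a^2 - 10*a + 25)/(a^2 + 2*a - 3)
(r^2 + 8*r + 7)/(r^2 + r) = (r + 7)/r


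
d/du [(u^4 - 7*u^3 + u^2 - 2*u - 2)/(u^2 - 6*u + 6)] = (2*u^5 - 25*u^4 + 108*u^3 - 130*u^2 + 16*u - 24)/(u^4 - 12*u^3 + 48*u^2 - 72*u + 36)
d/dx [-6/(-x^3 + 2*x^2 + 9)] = 6*x*(4 - 3*x)/(-x^3 + 2*x^2 + 9)^2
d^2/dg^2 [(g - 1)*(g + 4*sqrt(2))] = 2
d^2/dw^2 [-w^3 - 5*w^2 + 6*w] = -6*w - 10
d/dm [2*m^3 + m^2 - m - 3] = 6*m^2 + 2*m - 1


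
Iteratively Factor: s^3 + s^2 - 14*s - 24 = (s - 4)*(s^2 + 5*s + 6) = (s - 4)*(s + 3)*(s + 2)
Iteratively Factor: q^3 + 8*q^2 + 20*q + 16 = (q + 4)*(q^2 + 4*q + 4) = (q + 2)*(q + 4)*(q + 2)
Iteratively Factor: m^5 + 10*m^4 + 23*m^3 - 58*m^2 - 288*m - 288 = (m + 2)*(m^4 + 8*m^3 + 7*m^2 - 72*m - 144) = (m + 2)*(m + 3)*(m^3 + 5*m^2 - 8*m - 48) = (m + 2)*(m + 3)*(m + 4)*(m^2 + m - 12) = (m - 3)*(m + 2)*(m + 3)*(m + 4)*(m + 4)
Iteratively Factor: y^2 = (y)*(y)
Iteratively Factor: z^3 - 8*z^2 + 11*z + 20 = (z + 1)*(z^2 - 9*z + 20) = (z - 5)*(z + 1)*(z - 4)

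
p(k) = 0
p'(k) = 0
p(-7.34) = 0.00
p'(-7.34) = 0.00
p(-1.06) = 0.00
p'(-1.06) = 0.00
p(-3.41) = 0.00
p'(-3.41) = 0.00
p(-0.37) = 0.00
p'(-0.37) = 0.00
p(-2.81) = 0.00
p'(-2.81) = 0.00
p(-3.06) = 0.00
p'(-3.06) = 0.00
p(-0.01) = 0.00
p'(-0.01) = 0.00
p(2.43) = 0.00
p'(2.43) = 0.00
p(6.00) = 0.00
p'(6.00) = 0.00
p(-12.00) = 0.00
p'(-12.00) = 0.00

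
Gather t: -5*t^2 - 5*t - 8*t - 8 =-5*t^2 - 13*t - 8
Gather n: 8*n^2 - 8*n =8*n^2 - 8*n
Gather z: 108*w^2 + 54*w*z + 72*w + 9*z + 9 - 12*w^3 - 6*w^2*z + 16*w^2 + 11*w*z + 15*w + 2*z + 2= -12*w^3 + 124*w^2 + 87*w + z*(-6*w^2 + 65*w + 11) + 11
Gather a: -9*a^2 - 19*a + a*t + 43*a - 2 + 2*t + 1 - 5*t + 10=-9*a^2 + a*(t + 24) - 3*t + 9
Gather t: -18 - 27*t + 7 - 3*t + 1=-30*t - 10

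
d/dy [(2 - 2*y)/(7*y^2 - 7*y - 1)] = 2*(7*y^2 - 14*y + 8)/(49*y^4 - 98*y^3 + 35*y^2 + 14*y + 1)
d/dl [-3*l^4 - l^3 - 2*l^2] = l*(-12*l^2 - 3*l - 4)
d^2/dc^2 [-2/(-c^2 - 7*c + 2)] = 4*(-c^2 - 7*c + (2*c + 7)^2 + 2)/(c^2 + 7*c - 2)^3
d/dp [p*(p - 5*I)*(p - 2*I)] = 3*p^2 - 14*I*p - 10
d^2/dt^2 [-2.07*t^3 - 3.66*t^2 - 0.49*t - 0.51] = -12.42*t - 7.32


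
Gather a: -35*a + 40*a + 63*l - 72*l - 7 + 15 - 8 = 5*a - 9*l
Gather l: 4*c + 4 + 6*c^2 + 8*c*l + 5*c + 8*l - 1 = 6*c^2 + 9*c + l*(8*c + 8) + 3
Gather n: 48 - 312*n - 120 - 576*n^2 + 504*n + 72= -576*n^2 + 192*n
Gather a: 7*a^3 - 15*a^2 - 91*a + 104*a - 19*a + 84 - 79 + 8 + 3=7*a^3 - 15*a^2 - 6*a + 16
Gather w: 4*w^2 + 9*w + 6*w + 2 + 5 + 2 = 4*w^2 + 15*w + 9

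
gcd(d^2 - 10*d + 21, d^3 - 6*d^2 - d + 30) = d - 3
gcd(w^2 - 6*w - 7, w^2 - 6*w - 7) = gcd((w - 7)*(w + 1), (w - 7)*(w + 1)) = w^2 - 6*w - 7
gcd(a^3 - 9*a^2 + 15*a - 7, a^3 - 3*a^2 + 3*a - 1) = a^2 - 2*a + 1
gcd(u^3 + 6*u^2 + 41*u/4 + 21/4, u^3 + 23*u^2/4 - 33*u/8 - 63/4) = u + 3/2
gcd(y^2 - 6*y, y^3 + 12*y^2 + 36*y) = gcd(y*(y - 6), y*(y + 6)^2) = y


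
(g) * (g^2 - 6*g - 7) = g^3 - 6*g^2 - 7*g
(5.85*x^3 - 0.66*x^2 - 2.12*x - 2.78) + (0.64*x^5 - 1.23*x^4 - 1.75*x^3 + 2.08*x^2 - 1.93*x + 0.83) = 0.64*x^5 - 1.23*x^4 + 4.1*x^3 + 1.42*x^2 - 4.05*x - 1.95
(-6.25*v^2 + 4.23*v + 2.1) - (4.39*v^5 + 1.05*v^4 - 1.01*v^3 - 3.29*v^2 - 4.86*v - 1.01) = -4.39*v^5 - 1.05*v^4 + 1.01*v^3 - 2.96*v^2 + 9.09*v + 3.11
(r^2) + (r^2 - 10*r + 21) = 2*r^2 - 10*r + 21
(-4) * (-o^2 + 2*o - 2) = 4*o^2 - 8*o + 8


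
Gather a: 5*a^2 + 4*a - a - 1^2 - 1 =5*a^2 + 3*a - 2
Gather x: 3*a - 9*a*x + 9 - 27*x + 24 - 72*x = 3*a + x*(-9*a - 99) + 33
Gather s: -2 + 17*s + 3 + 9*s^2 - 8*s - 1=9*s^2 + 9*s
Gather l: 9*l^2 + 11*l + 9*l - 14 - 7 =9*l^2 + 20*l - 21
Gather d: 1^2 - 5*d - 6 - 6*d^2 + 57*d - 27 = -6*d^2 + 52*d - 32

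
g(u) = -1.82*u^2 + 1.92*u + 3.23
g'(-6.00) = 23.76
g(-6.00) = -73.81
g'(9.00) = -30.84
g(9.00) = -126.91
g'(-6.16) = 24.34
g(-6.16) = -77.66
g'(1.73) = -4.38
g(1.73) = 1.10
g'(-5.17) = 20.74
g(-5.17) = -55.34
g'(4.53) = -14.57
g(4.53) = -25.42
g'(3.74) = -11.69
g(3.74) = -15.05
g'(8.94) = -30.62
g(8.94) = -125.07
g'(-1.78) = 8.40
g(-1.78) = -5.95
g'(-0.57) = 3.99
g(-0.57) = 1.54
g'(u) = 1.92 - 3.64*u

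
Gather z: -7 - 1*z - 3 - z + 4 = -2*z - 6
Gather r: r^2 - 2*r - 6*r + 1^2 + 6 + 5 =r^2 - 8*r + 12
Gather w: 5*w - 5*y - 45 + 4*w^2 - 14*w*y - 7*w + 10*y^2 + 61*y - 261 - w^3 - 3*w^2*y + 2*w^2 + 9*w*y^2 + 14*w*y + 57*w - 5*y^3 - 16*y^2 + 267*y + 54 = -w^3 + w^2*(6 - 3*y) + w*(9*y^2 + 55) - 5*y^3 - 6*y^2 + 323*y - 252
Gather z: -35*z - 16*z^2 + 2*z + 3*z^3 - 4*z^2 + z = 3*z^3 - 20*z^2 - 32*z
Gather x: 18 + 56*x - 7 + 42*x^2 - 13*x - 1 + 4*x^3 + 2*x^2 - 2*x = 4*x^3 + 44*x^2 + 41*x + 10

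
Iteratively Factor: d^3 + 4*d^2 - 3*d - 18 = (d - 2)*(d^2 + 6*d + 9) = (d - 2)*(d + 3)*(d + 3)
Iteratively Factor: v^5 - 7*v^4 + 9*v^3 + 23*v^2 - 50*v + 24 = (v - 4)*(v^4 - 3*v^3 - 3*v^2 + 11*v - 6) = (v - 4)*(v - 1)*(v^3 - 2*v^2 - 5*v + 6) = (v - 4)*(v - 3)*(v - 1)*(v^2 + v - 2) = (v - 4)*(v - 3)*(v - 1)*(v + 2)*(v - 1)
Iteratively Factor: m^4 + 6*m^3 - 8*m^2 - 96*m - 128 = (m - 4)*(m^3 + 10*m^2 + 32*m + 32) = (m - 4)*(m + 4)*(m^2 + 6*m + 8) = (m - 4)*(m + 4)^2*(m + 2)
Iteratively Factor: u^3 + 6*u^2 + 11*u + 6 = (u + 1)*(u^2 + 5*u + 6) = (u + 1)*(u + 2)*(u + 3)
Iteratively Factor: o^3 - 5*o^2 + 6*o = (o - 2)*(o^2 - 3*o) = o*(o - 2)*(o - 3)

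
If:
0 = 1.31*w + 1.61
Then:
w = -1.23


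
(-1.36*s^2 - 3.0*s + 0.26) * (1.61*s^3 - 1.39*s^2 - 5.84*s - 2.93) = -2.1896*s^5 - 2.9396*s^4 + 12.531*s^3 + 21.1434*s^2 + 7.2716*s - 0.7618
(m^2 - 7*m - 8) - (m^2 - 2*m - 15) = 7 - 5*m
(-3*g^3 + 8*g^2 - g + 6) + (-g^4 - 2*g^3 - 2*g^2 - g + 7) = -g^4 - 5*g^3 + 6*g^2 - 2*g + 13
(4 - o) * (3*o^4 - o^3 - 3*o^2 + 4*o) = -3*o^5 + 13*o^4 - o^3 - 16*o^2 + 16*o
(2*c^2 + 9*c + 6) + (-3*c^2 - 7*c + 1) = -c^2 + 2*c + 7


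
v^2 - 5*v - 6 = (v - 6)*(v + 1)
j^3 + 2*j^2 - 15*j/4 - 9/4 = (j - 3/2)*(j + 1/2)*(j + 3)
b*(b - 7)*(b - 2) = b^3 - 9*b^2 + 14*b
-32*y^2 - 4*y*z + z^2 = (-8*y + z)*(4*y + z)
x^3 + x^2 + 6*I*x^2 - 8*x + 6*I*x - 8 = (x + 1)*(x + 2*I)*(x + 4*I)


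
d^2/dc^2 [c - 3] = 0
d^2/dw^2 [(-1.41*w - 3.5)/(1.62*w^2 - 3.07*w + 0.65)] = (-(1.41*w + 3.5)*(3.24*w - 3.07)*(6.48*w - 6.14) + (13.7052*w + 2.6826)*(1.62*w^2 - 3.07*w + 0.65))/(1.62*w^2 - 3.07*w + 0.65)^3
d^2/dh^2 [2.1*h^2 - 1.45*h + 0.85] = 4.20000000000000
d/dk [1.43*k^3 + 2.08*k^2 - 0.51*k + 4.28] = 4.29*k^2 + 4.16*k - 0.51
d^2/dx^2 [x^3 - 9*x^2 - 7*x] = 6*x - 18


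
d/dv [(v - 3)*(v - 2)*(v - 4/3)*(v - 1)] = 4*v^3 - 22*v^2 + 38*v - 62/3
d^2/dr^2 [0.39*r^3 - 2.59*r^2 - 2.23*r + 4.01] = 2.34*r - 5.18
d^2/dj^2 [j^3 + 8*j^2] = 6*j + 16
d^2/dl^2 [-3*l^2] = -6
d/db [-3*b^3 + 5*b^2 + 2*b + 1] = -9*b^2 + 10*b + 2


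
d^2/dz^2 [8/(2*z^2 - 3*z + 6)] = 16*(-4*z^2 + 6*z + (4*z - 3)^2 - 12)/(2*z^2 - 3*z + 6)^3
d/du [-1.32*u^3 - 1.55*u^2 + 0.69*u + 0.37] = -3.96*u^2 - 3.1*u + 0.69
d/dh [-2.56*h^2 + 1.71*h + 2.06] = 1.71 - 5.12*h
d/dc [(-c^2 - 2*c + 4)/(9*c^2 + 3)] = 2*(3*c^2 - 13*c - 1)/(3*(9*c^4 + 6*c^2 + 1))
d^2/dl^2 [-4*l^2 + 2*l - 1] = -8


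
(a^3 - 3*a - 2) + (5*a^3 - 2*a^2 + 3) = 6*a^3 - 2*a^2 - 3*a + 1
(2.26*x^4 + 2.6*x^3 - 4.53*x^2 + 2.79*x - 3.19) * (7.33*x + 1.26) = 16.5658*x^5 + 21.9056*x^4 - 29.9289*x^3 + 14.7429*x^2 - 19.8673*x - 4.0194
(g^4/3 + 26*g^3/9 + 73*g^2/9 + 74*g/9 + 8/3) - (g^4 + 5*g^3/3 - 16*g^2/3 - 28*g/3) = -2*g^4/3 + 11*g^3/9 + 121*g^2/9 + 158*g/9 + 8/3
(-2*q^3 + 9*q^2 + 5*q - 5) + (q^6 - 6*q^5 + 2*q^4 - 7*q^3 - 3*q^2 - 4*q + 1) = q^6 - 6*q^5 + 2*q^4 - 9*q^3 + 6*q^2 + q - 4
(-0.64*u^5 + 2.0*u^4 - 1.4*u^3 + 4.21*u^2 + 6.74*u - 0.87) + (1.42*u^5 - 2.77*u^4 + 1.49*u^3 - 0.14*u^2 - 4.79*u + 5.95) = 0.78*u^5 - 0.77*u^4 + 0.0900000000000001*u^3 + 4.07*u^2 + 1.95*u + 5.08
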